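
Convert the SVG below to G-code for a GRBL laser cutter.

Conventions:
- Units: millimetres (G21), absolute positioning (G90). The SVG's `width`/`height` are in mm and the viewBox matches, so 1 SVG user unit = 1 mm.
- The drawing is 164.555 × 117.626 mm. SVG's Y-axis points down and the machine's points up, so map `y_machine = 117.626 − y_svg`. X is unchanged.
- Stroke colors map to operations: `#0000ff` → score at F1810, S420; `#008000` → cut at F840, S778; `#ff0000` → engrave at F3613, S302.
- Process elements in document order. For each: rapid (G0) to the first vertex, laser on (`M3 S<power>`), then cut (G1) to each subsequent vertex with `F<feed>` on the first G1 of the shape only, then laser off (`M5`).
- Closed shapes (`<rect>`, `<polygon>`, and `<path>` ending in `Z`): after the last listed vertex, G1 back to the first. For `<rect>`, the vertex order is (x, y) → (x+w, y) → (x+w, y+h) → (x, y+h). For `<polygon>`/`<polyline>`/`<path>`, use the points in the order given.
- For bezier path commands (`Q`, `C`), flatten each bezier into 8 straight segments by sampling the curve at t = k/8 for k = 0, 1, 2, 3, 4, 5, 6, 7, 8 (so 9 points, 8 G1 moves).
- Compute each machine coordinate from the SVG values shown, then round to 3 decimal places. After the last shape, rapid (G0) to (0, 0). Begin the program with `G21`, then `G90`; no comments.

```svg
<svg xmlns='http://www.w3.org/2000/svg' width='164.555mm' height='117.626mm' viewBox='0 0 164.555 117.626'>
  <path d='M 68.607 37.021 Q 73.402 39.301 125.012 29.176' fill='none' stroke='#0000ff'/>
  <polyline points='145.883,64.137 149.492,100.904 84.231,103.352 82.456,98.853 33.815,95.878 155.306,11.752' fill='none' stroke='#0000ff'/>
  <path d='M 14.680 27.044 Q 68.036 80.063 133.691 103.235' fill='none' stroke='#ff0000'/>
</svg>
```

G21
G90
G0 X68.607 Y80.605
M3 S420
G1 X70.537 Y80.229 F1810
G1 X73.930 Y80.240
G1 X78.787 Y80.639
G1 X85.106 Y81.426
G1 X92.888 Y82.601
G1 X102.133 Y84.163
G1 X112.841 Y86.113
G1 X125.012 Y88.450
M5
G0 X145.883 Y53.489
M3 S420
G1 X149.492 Y16.722 F1810
G1 X84.231 Y14.274
G1 X82.456 Y18.773
G1 X33.815 Y21.748
G1 X155.306 Y105.874
M5
G0 X14.680 Y90.582
M3 S302
G1 X28.211 Y77.794 F3613
G1 X42.127 Y65.938
G1 X56.427 Y55.015
G1 X71.111 Y45.025
G1 X86.179 Y35.967
G1 X101.632 Y27.842
G1 X117.469 Y20.650
G1 X133.691 Y14.391
M5
G0 X0.000 Y0.000

1 u = 1 mm; y_m = 117.626 − y.

[1] `<path>` quadratic bezier, #0000ff→score S420 F1810: (68.607,80.605) → (70.537,80.229) → (73.930,80.240) → (78.787,80.639) → (85.106,81.426) → (92.888,82.601) → (102.133,84.163) → (112.841,86.113) → (125.012,88.450)

[2] `<polyline>` open polyline, #0000ff→score S420 F1810: (145.883,53.489) → (149.492,16.722) → (84.231,14.274) → (82.456,18.773) → (33.815,21.748) → (155.306,105.874)

[3] `<path>` quadratic bezier, #ff0000→engrave S302 F3613: (14.680,90.582) → (28.211,77.794) → (42.127,65.938) → (56.427,55.015) → (71.111,45.025) → (86.179,35.967) → (101.632,27.842) → (117.469,20.650) → (133.691,14.391)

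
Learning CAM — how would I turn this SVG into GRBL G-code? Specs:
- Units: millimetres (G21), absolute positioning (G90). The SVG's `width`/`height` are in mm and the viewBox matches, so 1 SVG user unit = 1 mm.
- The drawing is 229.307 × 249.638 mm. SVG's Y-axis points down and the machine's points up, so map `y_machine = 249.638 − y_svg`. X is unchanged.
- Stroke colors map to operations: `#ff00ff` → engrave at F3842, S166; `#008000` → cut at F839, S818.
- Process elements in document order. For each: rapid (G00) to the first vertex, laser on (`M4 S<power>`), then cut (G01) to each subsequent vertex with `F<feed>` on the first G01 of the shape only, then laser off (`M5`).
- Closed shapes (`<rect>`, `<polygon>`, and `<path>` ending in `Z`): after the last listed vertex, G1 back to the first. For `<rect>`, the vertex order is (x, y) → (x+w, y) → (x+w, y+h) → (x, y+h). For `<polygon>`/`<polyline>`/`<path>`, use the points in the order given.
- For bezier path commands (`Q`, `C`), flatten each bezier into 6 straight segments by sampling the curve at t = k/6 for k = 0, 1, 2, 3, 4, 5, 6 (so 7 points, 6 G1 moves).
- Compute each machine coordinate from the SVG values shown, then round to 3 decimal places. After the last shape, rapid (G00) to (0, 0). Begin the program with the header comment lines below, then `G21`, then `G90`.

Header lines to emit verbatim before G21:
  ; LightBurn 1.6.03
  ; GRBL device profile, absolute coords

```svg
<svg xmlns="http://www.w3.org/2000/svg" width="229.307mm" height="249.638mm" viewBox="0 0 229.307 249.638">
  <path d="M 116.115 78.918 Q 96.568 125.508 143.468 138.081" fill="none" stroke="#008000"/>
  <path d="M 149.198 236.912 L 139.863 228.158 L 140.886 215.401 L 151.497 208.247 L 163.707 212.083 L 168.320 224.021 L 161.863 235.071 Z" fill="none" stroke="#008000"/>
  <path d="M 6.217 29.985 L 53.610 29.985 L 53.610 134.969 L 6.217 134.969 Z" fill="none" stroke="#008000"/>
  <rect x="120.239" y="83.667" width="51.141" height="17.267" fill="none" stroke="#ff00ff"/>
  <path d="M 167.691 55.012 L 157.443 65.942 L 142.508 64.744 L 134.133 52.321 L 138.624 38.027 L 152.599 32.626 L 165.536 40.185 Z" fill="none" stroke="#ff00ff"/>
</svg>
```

; LightBurn 1.6.03
; GRBL device profile, absolute coords
G21
G90
G00 X116.115 Y170.720
M4 S818
G01 X111.445 Y156.135 F839
G01 X110.467 Y143.440
G01 X113.180 Y132.634
G01 X119.584 Y123.719
G01 X129.680 Y116.693
G01 X143.468 Y111.557
M5
G00 X149.198 Y12.726
M4 S818
G01 X139.863 Y21.480 F839
G01 X140.886 Y34.237
G01 X151.497 Y41.391
G01 X163.707 Y37.555
G01 X168.320 Y25.617
G01 X161.863 Y14.567
G01 X149.198 Y12.726
M5
G00 X6.217 Y219.653
M4 S818
G01 X53.610 Y219.653 F839
G01 X53.610 Y114.669
G01 X6.217 Y114.669
G01 X6.217 Y219.653
M5
G00 X120.239 Y165.971
M4 S166
G01 X171.380 Y165.971 F3842
G01 X171.380 Y148.704
G01 X120.239 Y148.704
G01 X120.239 Y165.971
M5
G00 X167.691 Y194.626
M4 S166
G01 X157.443 Y183.696 F3842
G01 X142.508 Y184.894
G01 X134.133 Y197.317
G01 X138.624 Y211.611
G01 X152.599 Y217.012
G01 X165.536 Y209.453
G01 X167.691 Y194.626
M5
G00 X0.000 Y0.000

Since the viewBox matches the mm dimensions, user units are millimetres directly. The only transform is the Y-flip y_m = 249.638 − y_svg.

Shape 1 is a quadratic bezier drawn with `<path>`. Its stroke #008000 means cut at S818, F839. After flipping Y the toolpath is (116.115,170.720) → (111.445,156.135) → (110.467,143.440) → (113.180,132.634) → (119.584,123.719) → (129.680,116.693) → (143.468,111.557).

Shape 2 is a regular polygon drawn with `<path>`. Its stroke #008000 means cut at S818, F839. After flipping Y the toolpath is (149.198,12.726) → (139.863,21.480) → (140.886,34.237) → (151.497,41.391) → (163.707,37.555) → (168.320,25.617) → (161.863,14.567) → (149.198,12.726), returning to the start.

Shape 3 is a rectangle drawn with `<path>`. Its stroke #008000 means cut at S818, F839. After flipping Y the toolpath is (6.217,219.653) → (53.610,219.653) → (53.610,114.669) → (6.217,114.669) → (6.217,219.653), returning to the start.

Shape 4 is a rectangle drawn with `<rect>`. Its stroke #ff00ff means engrave at S166, F3842. After flipping Y the toolpath is (120.239,165.971) → (171.380,165.971) → (171.380,148.704) → (120.239,148.704) → (120.239,165.971), returning to the start.

Shape 5 is a regular polygon drawn with `<path>`. Its stroke #ff00ff means engrave at S166, F3842. After flipping Y the toolpath is (167.691,194.626) → (157.443,183.696) → (142.508,184.894) → (134.133,197.317) → (138.624,211.611) → (152.599,217.012) → (165.536,209.453) → (167.691,194.626), returning to the start.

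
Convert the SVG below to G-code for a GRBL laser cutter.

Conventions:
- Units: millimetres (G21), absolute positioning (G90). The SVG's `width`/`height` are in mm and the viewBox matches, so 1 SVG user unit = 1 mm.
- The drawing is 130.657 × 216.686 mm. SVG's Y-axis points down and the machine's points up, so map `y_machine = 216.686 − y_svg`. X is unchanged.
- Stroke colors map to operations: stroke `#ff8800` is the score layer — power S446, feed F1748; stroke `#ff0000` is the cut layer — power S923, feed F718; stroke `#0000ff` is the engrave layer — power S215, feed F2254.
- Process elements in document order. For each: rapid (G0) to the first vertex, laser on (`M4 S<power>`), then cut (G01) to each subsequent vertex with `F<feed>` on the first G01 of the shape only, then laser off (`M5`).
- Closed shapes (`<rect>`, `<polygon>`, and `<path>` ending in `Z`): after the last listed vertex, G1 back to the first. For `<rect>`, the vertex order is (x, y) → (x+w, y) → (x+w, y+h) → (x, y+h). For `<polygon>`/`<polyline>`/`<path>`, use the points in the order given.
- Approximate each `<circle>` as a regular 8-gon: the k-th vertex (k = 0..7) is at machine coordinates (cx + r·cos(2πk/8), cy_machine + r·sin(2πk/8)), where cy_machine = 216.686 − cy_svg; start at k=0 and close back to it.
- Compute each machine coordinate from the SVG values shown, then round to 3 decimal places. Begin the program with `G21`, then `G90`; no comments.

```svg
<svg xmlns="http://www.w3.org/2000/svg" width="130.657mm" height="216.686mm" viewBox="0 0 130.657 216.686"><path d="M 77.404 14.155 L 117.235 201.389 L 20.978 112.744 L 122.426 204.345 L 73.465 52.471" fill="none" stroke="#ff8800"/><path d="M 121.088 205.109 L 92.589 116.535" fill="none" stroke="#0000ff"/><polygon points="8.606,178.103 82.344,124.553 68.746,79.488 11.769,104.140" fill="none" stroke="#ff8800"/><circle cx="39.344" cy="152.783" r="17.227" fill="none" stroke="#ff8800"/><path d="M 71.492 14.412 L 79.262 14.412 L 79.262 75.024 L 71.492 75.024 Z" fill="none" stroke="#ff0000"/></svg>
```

viewBox `0 0 130.657 216.686` with mm width/height → 1 unit = 1 mm. Flip: y_m = 216.686 − y_svg.

**Shape 1** — `<path>` open polyline, stroke `#ff8800` → score (S446, F1748). Machine vertices: (77.404,202.531) → (117.235,15.297) → (20.978,103.942) → (122.426,12.341) → (73.465,164.215). Open path.

**Shape 2** — `<path>` line segment, stroke `#0000ff` → engrave (S215, F2254). Machine vertices: (121.088,11.577) → (92.589,100.151). Open path.

**Shape 3** — `<polygon>` closed polygon, stroke `#ff8800` → score (S446, F1748). Machine vertices: (8.606,38.583) → (82.344,92.133) → (68.746,137.198) → (11.769,112.546) → (8.606,38.583). Closed: final G1 returns to the first vertex.

**Shape 4** — `<circle>` circle, stroke `#ff8800` → score (S446, F1748). Machine vertices: (56.571,63.903) → (51.525,76.084) → (39.344,81.130) → (27.163,76.084) → (22.117,63.903) → (27.163,51.722) → (39.344,46.676) → (51.525,51.722) → (56.571,63.903). Closed: final G1 returns to the first vertex.

**Shape 5** — `<path>` rectangle, stroke `#ff0000` → cut (S923, F718). Machine vertices: (71.492,202.274) → (79.262,202.274) → (79.262,141.662) → (71.492,141.662) → (71.492,202.274). Closed: final G1 returns to the first vertex.

G21
G90
G0 X77.404 Y202.531
M4 S446
G01 X117.235 Y15.297 F1748
G01 X20.978 Y103.942
G01 X122.426 Y12.341
G01 X73.465 Y164.215
M5
G0 X121.088 Y11.577
M4 S215
G01 X92.589 Y100.151 F2254
M5
G0 X8.606 Y38.583
M4 S446
G01 X82.344 Y92.133 F1748
G01 X68.746 Y137.198
G01 X11.769 Y112.546
G01 X8.606 Y38.583
M5
G0 X56.571 Y63.903
M4 S446
G01 X51.525 Y76.084 F1748
G01 X39.344 Y81.130
G01 X27.163 Y76.084
G01 X22.117 Y63.903
G01 X27.163 Y51.722
G01 X39.344 Y46.676
G01 X51.525 Y51.722
G01 X56.571 Y63.903
M5
G0 X71.492 Y202.274
M4 S923
G01 X79.262 Y202.274 F718
G01 X79.262 Y141.662
G01 X71.492 Y141.662
G01 X71.492 Y202.274
M5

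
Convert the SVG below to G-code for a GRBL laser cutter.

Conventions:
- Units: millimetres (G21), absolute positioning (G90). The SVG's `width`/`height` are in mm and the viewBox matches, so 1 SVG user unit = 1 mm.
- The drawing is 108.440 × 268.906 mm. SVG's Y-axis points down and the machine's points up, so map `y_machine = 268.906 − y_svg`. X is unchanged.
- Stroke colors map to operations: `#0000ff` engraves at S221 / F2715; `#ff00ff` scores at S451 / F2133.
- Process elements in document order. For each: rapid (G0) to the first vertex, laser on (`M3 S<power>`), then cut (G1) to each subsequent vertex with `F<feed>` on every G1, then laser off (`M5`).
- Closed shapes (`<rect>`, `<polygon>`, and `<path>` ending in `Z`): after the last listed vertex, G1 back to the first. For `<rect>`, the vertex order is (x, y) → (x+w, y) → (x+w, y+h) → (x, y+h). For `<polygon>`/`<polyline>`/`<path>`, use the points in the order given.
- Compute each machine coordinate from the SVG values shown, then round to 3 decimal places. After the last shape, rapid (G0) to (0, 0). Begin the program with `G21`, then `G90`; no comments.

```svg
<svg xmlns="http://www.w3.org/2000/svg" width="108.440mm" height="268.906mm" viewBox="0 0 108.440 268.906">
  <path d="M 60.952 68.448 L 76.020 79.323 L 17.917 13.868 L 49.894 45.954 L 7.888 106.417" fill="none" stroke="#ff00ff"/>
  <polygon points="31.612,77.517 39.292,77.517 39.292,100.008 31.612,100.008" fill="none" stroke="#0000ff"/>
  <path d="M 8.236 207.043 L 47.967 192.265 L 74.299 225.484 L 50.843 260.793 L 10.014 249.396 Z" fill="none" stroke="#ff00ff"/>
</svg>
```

G21
G90
G0 X60.952 Y200.458
M3 S451
G1 X76.020 Y189.583 F2133
G1 X17.917 Y255.038 F2133
G1 X49.894 Y222.952 F2133
G1 X7.888 Y162.489 F2133
M5
G0 X31.612 Y191.389
M3 S221
G1 X39.292 Y191.389 F2715
G1 X39.292 Y168.898 F2715
G1 X31.612 Y168.898 F2715
G1 X31.612 Y191.389 F2715
M5
G0 X8.236 Y61.863
M3 S451
G1 X47.967 Y76.641 F2133
G1 X74.299 Y43.422 F2133
G1 X50.843 Y8.113 F2133
G1 X10.014 Y19.510 F2133
G1 X8.236 Y61.863 F2133
M5
G0 X0.000 Y0.000

viewBox `0 0 108.440 268.906` with mm width/height → 1 unit = 1 mm. Flip: y_m = 268.906 − y_svg.

**Shape 1** — `<path>` open polyline, stroke `#ff00ff` → score (S451, F2133). Machine vertices: (60.952,200.458) → (76.020,189.583) → (17.917,255.038) → (49.894,222.952) → (7.888,162.489). Open path.

**Shape 2** — `<polygon>` rectangle, stroke `#0000ff` → engrave (S221, F2715). Machine vertices: (31.612,191.389) → (39.292,191.389) → (39.292,168.898) → (31.612,168.898) → (31.612,191.389). Closed: final G1 returns to the first vertex.

**Shape 3** — `<path>` regular polygon, stroke `#ff00ff` → score (S451, F2133). Machine vertices: (8.236,61.863) → (47.967,76.641) → (74.299,43.422) → (50.843,8.113) → (10.014,19.510) → (8.236,61.863). Closed: final G1 returns to the first vertex.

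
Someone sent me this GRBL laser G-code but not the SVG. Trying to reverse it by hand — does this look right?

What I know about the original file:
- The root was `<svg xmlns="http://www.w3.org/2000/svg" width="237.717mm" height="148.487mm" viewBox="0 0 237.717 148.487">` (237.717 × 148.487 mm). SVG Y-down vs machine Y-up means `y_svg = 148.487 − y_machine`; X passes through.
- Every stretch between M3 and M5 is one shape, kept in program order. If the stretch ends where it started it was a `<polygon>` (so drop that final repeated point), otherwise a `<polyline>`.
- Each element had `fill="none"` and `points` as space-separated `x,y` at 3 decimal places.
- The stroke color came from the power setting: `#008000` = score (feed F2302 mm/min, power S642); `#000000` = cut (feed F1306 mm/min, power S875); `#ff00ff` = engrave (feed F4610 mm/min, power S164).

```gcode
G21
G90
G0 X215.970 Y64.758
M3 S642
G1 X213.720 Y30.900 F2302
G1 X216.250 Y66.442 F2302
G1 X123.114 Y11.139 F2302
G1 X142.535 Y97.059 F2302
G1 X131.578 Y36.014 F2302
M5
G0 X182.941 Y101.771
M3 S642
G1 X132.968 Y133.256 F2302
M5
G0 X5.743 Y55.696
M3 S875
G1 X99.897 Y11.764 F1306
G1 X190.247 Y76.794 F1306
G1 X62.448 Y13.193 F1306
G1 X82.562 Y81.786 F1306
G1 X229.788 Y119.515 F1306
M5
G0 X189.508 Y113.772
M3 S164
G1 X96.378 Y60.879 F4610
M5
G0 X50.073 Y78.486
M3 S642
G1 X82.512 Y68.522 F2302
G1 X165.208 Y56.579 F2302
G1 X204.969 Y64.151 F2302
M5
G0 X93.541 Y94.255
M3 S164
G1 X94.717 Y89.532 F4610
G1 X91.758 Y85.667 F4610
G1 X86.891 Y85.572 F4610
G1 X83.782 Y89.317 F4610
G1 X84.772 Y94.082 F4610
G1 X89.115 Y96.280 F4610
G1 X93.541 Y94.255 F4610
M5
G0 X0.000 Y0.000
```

<svg xmlns="http://www.w3.org/2000/svg" width="237.717mm" height="148.487mm" viewBox="0 0 237.717 148.487">
  <polyline points="215.970,83.729 213.720,117.587 216.250,82.045 123.114,137.348 142.535,51.428 131.578,112.473" fill="none" stroke="#008000"/>
  <polyline points="182.941,46.716 132.968,15.231" fill="none" stroke="#008000"/>
  <polyline points="5.743,92.791 99.897,136.723 190.247,71.693 62.448,135.294 82.562,66.701 229.788,28.972" fill="none" stroke="#000000"/>
  <polyline points="189.508,34.715 96.378,87.608" fill="none" stroke="#ff00ff"/>
  <polyline points="50.073,70.001 82.512,79.965 165.208,91.908 204.969,84.336" fill="none" stroke="#008000"/>
  <polygon points="93.541,54.232 94.717,58.955 91.758,62.820 86.891,62.915 83.782,59.170 84.772,54.405 89.115,52.207" fill="none" stroke="#ff00ff"/>
</svg>

Each laser-on run becomes one SVG element. Flip Y back into SVG space with y_svg = 148.487 − y_machine.

Run 1: power S642 maps to stroke `#008000` (score). The run is open, so emit a `<polyline>` with points (Y-flipped): 215.970,83.729 213.720,117.587 216.250,82.045 123.114,137.348 142.535,51.428 131.578,112.473.

Run 2: power S642 maps to stroke `#008000` (score). The run is open, so emit a `<polyline>` with points (Y-flipped): 182.941,46.716 132.968,15.231.

Run 3: power S875 maps to stroke `#000000` (cut). The run is open, so emit a `<polyline>` with points (Y-flipped): 5.743,92.791 99.897,136.723 190.247,71.693 62.448,135.294 82.562,66.701 229.788,28.972.

Run 4: the run's S164 means `#ff00ff` (engrave). The run is open, so emit a `<polyline>` with points (Y-flipped): 189.508,34.715 96.378,87.608.

Run 5: the run's S642 means `#008000` (score). The run is open, so emit a `<polyline>` with points (Y-flipped): 50.073,70.001 82.512,79.965 165.208,91.908 204.969,84.336.

Run 6: the run's S164 means `#ff00ff` (engrave). The run returns to its start, so emit a `<polygon>` with points (Y-flipped): 93.541,54.232 94.717,58.955 91.758,62.820 86.891,62.915 83.782,59.170 84.772,54.405 89.115,52.207.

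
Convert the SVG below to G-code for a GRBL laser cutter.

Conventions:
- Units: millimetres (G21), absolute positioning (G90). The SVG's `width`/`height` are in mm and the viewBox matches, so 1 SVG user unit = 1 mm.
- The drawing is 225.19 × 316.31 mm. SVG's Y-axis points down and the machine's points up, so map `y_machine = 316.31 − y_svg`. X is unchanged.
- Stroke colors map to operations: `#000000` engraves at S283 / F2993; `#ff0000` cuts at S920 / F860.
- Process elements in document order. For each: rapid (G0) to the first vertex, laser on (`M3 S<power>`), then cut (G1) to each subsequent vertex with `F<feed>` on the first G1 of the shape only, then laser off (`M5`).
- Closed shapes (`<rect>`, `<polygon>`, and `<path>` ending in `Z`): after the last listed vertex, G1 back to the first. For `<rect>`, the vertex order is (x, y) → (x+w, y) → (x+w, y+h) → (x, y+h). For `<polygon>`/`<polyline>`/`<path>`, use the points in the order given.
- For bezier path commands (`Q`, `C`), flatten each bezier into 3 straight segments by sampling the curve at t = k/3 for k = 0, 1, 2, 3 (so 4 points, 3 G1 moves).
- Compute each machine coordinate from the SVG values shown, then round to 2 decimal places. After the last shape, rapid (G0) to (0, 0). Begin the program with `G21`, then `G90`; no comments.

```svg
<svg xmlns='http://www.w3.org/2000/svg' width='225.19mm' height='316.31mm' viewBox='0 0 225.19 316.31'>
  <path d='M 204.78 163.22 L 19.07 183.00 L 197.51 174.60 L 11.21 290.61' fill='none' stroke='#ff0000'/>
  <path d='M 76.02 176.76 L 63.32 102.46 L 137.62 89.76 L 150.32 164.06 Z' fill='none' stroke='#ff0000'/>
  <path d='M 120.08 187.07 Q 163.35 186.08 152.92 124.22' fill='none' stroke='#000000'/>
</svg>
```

G21
G90
G0 X204.78 Y153.09
M3 S920
G1 X19.07 Y133.31 F860
G1 X197.51 Y141.71
G1 X11.21 Y25.70
M5
G0 X76.02 Y139.55
M3 S920
G1 X63.32 Y213.85 F860
G1 X137.62 Y226.55
G1 X150.32 Y152.25
G1 X76.02 Y139.55
M5
G0 X120.08 Y129.24
M3 S283
G1 X142.96 Y136.66 F2993
G1 X153.91 Y157.61
G1 X152.92 Y192.09
M5
G0 X0.00 Y0.00

1 u = 1 mm; y_m = 316.31 − y.

[1] `<path>` open polyline, #ff0000→cut S920 F860: (204.78,153.09) → (19.07,133.31) → (197.51,141.71) → (11.21,25.70)

[2] `<path>` regular polygon, #ff0000→cut S920 F860: (76.02,139.55) → (63.32,213.85) → (137.62,226.55) → (150.32,152.25) → (76.02,139.55) (closed)

[3] `<path>` quadratic bezier, #000000→engrave S283 F2993: (120.08,129.24) → (142.96,136.66) → (153.91,157.61) → (152.92,192.09)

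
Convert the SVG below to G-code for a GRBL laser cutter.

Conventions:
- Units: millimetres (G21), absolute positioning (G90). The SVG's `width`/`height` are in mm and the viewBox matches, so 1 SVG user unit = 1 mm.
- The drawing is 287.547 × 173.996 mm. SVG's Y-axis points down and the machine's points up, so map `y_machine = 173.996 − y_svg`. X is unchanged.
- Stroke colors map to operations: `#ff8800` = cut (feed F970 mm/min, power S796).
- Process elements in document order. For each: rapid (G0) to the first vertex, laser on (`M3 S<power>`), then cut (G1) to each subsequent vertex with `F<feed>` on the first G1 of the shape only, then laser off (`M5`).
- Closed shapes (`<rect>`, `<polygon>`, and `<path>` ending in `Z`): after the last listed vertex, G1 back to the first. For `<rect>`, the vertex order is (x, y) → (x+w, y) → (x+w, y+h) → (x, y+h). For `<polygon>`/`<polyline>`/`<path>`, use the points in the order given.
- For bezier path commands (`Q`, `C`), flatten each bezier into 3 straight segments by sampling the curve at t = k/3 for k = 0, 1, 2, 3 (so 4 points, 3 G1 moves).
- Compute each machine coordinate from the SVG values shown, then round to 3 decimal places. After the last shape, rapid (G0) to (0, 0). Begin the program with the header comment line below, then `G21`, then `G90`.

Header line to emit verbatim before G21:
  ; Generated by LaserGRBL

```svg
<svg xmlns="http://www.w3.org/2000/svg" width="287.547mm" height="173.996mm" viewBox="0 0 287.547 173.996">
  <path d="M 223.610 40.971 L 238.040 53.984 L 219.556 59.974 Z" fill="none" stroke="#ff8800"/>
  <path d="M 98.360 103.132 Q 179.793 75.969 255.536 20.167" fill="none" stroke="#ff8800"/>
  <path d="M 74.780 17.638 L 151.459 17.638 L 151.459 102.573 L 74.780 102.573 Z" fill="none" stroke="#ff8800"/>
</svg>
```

; Generated by LaserGRBL
G21
G90
G0 X223.610 Y133.025
M3 S796
G1 X238.040 Y120.012 F970
G1 X219.556 Y114.022
G1 X223.610 Y133.025
M5
G0 X98.360 Y70.864
M3 S796
G1 X152.016 Y92.155 F970
G1 X204.408 Y119.810
G1 X255.536 Y153.829
M5
G0 X74.780 Y156.358
M3 S796
G1 X151.459 Y156.358 F970
G1 X151.459 Y71.423
G1 X74.780 Y71.423
G1 X74.780 Y156.358
M5
G0 X0.000 Y0.000

Since the viewBox matches the mm dimensions, user units are millimetres directly. The only transform is the Y-flip y_m = 173.996 − y_svg.

Shape 1 is a regular polygon drawn with `<path>`. Its stroke #ff8800 means cut at S796, F970. After flipping Y the toolpath is (223.610,133.025) → (238.040,120.012) → (219.556,114.022) → (223.610,133.025), returning to the start.

Shape 2 is a quadratic bezier drawn with `<path>`. Its stroke #ff8800 means cut at S796, F970. After flipping Y the toolpath is (98.360,70.864) → (152.016,92.155) → (204.408,119.810) → (255.536,153.829).

Shape 3 is a rectangle drawn with `<path>`. Its stroke #ff8800 means cut at S796, F970. After flipping Y the toolpath is (74.780,156.358) → (151.459,156.358) → (151.459,71.423) → (74.780,71.423) → (74.780,156.358), returning to the start.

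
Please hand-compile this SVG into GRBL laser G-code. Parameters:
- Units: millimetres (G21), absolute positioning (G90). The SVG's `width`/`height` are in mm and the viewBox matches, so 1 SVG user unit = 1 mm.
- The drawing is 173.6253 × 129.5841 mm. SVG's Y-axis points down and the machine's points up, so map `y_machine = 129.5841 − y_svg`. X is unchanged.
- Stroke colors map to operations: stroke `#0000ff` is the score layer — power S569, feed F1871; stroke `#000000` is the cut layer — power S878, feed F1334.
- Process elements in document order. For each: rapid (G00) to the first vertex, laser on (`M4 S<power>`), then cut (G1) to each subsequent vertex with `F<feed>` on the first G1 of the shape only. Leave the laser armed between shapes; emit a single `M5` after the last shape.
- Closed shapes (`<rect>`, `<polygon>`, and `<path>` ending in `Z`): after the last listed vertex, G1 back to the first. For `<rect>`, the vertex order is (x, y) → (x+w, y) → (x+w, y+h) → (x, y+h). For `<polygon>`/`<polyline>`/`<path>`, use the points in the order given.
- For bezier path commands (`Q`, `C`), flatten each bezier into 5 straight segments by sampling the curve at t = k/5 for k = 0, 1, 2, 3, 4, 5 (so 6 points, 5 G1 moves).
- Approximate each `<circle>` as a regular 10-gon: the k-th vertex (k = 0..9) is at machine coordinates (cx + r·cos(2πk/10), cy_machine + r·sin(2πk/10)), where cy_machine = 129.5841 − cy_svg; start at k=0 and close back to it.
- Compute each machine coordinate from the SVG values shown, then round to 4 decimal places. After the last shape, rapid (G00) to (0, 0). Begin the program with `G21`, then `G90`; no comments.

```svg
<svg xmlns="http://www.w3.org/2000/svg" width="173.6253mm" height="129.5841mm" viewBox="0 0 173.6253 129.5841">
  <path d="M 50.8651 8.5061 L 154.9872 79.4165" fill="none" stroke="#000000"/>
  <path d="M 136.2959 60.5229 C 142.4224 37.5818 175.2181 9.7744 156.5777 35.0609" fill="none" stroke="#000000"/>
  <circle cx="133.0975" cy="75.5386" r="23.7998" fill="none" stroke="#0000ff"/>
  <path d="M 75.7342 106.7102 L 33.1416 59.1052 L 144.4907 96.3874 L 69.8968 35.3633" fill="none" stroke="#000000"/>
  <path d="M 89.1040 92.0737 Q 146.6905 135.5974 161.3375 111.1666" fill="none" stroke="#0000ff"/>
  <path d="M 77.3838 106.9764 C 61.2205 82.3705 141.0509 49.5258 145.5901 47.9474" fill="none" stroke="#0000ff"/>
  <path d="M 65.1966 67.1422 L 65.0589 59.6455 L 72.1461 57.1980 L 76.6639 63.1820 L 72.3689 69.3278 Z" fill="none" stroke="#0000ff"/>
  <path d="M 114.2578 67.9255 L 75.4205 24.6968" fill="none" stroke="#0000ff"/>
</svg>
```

1 u = 1 mm; y_m = 129.5841 − y.

[1] `<path>` line segment, #000000→cut S878 F1334: (50.8651,121.0780) → (154.9872,50.1676)

[2] `<path>` cubic bezier, #000000→cut S878 F1334: (136.2959,69.0612) → (142.5473,82.9461) → (151.4502,95.2169) → (159.2556,103.0914) → (162.2145,103.7875) → (156.5777,94.5232)

[3] `<circle>` circle, #0000ff→score S569 F1871: (156.8973,54.0455) → (152.3519,68.0347) → (140.4520,76.6805) → (125.7430,76.6805) → (113.8431,68.0347) → (109.2977,54.0455) → (113.8431,40.0563) → (125.7430,31.4105) → (140.4520,31.4105) → (152.3519,40.0563) → (156.8973,54.0455) (closed)

[4] `<path>` open polyline, #000000→cut S878 F1334: (75.7342,22.8739) → (33.1416,70.4789) → (144.4907,33.1967) → (69.8968,94.2208)

[5] `<path>` quadratic bezier, #0000ff→score S569 F1871: (89.1040,37.5104) → (110.4210,22.8191) → (128.3029,13.5642) → (142.7496,9.7456) → (153.7611,11.3634) → (161.3375,18.4175)

[6] `<path>` cubic bezier, #0000ff→score S569 F1871: (77.3838,22.6077) → (77.8348,38.0439) → (93.1026,53.5611) → (114.9655,67.2631) → (135.2019,77.2537) → (145.5901,81.6367)

[7] `<path>` regular polygon, #0000ff→score S569 F1871: (65.1966,62.4419) → (65.0589,69.9386) → (72.1461,72.3861) → (76.6639,66.4021) → (72.3689,60.2563) → (65.1966,62.4419) (closed)

[8] `<path>` line segment, #0000ff→score S569 F1871: (114.2578,61.6586) → (75.4205,104.8873)

G21
G90
G00 X50.8651 Y121.0780
M4 S878
G1 X154.9872 Y50.1676 F1334
G00 X136.2959 Y69.0612
M4 S878
G1 X142.5473 Y82.9461 F1334
G1 X151.4502 Y95.2169
G1 X159.2556 Y103.0914
G1 X162.2145 Y103.7875
G1 X156.5777 Y94.5232
G00 X156.8973 Y54.0455
M4 S569
G1 X152.3519 Y68.0347 F1871
G1 X140.4520 Y76.6805
G1 X125.7430 Y76.6805
G1 X113.8431 Y68.0347
G1 X109.2977 Y54.0455
G1 X113.8431 Y40.0563
G1 X125.7430 Y31.4105
G1 X140.4520 Y31.4105
G1 X152.3519 Y40.0563
G1 X156.8973 Y54.0455
G00 X75.7342 Y22.8739
M4 S878
G1 X33.1416 Y70.4789 F1334
G1 X144.4907 Y33.1967
G1 X69.8968 Y94.2208
G00 X89.1040 Y37.5104
M4 S569
G1 X110.4210 Y22.8191 F1871
G1 X128.3029 Y13.5642
G1 X142.7496 Y9.7456
G1 X153.7611 Y11.3634
G1 X161.3375 Y18.4175
G00 X77.3838 Y22.6077
M4 S569
G1 X77.8348 Y38.0439 F1871
G1 X93.1026 Y53.5611
G1 X114.9655 Y67.2631
G1 X135.2019 Y77.2537
G1 X145.5901 Y81.6367
G00 X65.1966 Y62.4419
M4 S569
G1 X65.0589 Y69.9386 F1871
G1 X72.1461 Y72.3861
G1 X76.6639 Y66.4021
G1 X72.3689 Y60.2563
G1 X65.1966 Y62.4419
G00 X114.2578 Y61.6586
M4 S569
G1 X75.4205 Y104.8873 F1871
M5
G00 X0.0000 Y0.0000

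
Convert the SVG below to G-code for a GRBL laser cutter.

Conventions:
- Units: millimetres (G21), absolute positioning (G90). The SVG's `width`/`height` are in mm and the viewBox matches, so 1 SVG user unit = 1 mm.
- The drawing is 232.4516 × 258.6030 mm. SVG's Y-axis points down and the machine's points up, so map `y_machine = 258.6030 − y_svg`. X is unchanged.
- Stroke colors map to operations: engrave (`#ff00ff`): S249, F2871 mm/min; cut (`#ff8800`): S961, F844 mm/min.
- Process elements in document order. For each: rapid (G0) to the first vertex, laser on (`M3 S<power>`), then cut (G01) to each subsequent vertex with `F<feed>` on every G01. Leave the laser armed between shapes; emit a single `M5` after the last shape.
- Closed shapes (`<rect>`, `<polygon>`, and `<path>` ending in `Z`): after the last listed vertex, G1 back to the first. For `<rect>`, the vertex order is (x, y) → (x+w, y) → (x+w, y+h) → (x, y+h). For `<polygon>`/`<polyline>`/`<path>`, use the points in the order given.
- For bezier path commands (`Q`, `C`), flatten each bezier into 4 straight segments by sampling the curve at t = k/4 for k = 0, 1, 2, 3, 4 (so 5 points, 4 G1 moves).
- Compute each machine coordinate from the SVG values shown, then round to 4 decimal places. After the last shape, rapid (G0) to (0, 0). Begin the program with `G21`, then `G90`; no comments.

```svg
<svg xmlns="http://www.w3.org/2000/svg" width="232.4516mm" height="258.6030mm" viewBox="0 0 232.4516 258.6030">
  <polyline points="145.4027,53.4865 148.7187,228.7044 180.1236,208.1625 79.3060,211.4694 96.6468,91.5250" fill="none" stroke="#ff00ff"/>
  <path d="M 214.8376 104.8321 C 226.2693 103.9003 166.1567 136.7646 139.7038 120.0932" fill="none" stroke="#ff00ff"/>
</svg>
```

Since the viewBox matches the mm dimensions, user units are millimetres directly. The only transform is the Y-flip y_m = 258.6030 − y_svg.

Shape 1 is a open polyline drawn with `<polyline>`. Its stroke #ff00ff means engrave at S249, F2871. After flipping Y the toolpath is (145.4027,205.1165) → (148.7187,29.8986) → (180.1236,50.4405) → (79.3060,47.1336) → (96.6468,167.0780).

Shape 2 is a cubic bezier drawn with `<path>`. Its stroke #ff00ff means engrave at S249, F2871. After flipping Y the toolpath is (214.8376,153.7709) → (211.6406,149.4350) → (191.4774,140.2380) → (164.2109,133.9921) → (139.7038,138.5098).

G21
G90
G0 X145.4027 Y205.1165
M3 S249
G01 X148.7187 Y29.8986 F2871
G01 X180.1236 Y50.4405 F2871
G01 X79.3060 Y47.1336 F2871
G01 X96.6468 Y167.0780 F2871
G0 X214.8376 Y153.7709
M3 S249
G01 X211.6406 Y149.4350 F2871
G01 X191.4774 Y140.2380 F2871
G01 X164.2109 Y133.9921 F2871
G01 X139.7038 Y138.5098 F2871
M5
G0 X0.0000 Y0.0000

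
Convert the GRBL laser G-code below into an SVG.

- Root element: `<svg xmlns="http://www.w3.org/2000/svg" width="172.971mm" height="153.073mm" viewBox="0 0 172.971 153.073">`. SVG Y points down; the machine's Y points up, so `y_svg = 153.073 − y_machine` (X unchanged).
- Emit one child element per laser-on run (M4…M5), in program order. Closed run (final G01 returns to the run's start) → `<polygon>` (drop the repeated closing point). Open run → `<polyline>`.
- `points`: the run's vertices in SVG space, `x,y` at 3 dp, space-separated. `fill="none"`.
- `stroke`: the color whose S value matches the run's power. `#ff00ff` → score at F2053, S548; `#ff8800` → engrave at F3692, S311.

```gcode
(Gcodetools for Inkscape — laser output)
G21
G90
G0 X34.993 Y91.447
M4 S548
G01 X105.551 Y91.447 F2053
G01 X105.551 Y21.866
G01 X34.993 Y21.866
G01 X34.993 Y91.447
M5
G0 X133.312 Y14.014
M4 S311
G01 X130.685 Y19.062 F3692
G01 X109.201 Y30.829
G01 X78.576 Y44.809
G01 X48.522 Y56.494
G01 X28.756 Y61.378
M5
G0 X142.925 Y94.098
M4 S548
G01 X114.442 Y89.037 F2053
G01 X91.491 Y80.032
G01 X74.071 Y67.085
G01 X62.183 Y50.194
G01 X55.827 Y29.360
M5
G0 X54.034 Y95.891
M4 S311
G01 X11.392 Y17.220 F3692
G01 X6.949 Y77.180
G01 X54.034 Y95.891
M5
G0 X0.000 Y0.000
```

<svg xmlns="http://www.w3.org/2000/svg" width="172.971mm" height="153.073mm" viewBox="0 0 172.971 153.073">
  <polygon points="34.993,61.626 105.551,61.626 105.551,131.207 34.993,131.207" fill="none" stroke="#ff00ff"/>
  <polyline points="133.312,139.059 130.685,134.011 109.201,122.244 78.576,108.264 48.522,96.579 28.756,91.695" fill="none" stroke="#ff8800"/>
  <polyline points="142.925,58.975 114.442,64.036 91.491,73.041 74.071,85.988 62.183,102.879 55.827,123.713" fill="none" stroke="#ff00ff"/>
  <polygon points="54.034,57.182 11.392,135.853 6.949,75.893" fill="none" stroke="#ff8800"/>
</svg>

Machine Y-up, SVG Y-down with viewBox height 153.073, so y_svg = 153.073 − y_machine; X carries over.

Run 1: power S548 maps to stroke `#ff00ff` (score). The run returns to its start, so emit a `<polygon>` with points (Y-flipped): 34.993,61.626 105.551,61.626 105.551,131.207 34.993,131.207.

Run 2: the run's S311 means `#ff8800` (engrave). The run is open, so emit a `<polyline>` with points (Y-flipped): 133.312,139.059 130.685,134.011 109.201,122.244 78.576,108.264 48.522,96.579 28.756,91.695.

Run 3: power S548 maps to stroke `#ff00ff` (score). The run is open, so emit a `<polyline>` with points (Y-flipped): 142.925,58.975 114.442,64.036 91.491,73.041 74.071,85.988 62.183,102.879 55.827,123.713.

Run 4: S311 ⇒ engrave layer `#ff8800`. The run returns to its start, so emit a `<polygon>` with points (Y-flipped): 54.034,57.182 11.392,135.853 6.949,75.893.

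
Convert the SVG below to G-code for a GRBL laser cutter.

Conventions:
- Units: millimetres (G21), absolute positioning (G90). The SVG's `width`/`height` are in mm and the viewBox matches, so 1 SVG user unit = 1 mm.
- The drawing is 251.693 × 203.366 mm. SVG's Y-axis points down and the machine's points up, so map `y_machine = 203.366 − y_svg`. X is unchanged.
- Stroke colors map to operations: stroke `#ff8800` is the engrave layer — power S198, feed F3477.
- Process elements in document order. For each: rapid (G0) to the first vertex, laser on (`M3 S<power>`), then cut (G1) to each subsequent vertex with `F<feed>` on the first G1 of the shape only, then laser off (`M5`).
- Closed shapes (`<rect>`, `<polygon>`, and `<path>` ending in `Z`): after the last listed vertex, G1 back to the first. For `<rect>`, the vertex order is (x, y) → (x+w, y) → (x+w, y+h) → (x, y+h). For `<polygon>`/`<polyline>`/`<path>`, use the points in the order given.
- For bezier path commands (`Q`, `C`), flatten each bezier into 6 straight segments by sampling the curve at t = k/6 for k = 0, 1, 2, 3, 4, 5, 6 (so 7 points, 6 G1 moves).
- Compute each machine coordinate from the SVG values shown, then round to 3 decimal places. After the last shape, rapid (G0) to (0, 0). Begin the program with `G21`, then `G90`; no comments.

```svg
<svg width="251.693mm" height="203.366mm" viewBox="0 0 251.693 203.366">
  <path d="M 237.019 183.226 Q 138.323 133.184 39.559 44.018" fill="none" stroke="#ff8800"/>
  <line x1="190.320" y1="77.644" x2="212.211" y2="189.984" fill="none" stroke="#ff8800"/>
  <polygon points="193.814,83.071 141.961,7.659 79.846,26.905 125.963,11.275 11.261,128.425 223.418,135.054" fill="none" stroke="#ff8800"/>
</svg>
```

G21
G90
G0 X237.019 Y20.140
M3 S198
G1 X204.118 Y37.907 F3477
G1 X171.214 Y57.848
G1 X138.306 Y79.963
G1 X105.394 Y104.251
G1 X72.478 Y130.713
G1 X39.559 Y159.348
M5
G0 X190.320 Y125.722
M3 S198
G1 X212.211 Y13.382 F3477
M5
G0 X193.814 Y120.295
M3 S198
G1 X141.961 Y195.707 F3477
G1 X79.846 Y176.461
G1 X125.963 Y192.091
G1 X11.261 Y74.941
G1 X223.418 Y68.312
G1 X193.814 Y120.295
M5
G0 X0.000 Y0.000

viewBox `0 0 251.693 203.366` with mm width/height → 1 unit = 1 mm. Flip: y_m = 203.366 − y_svg.

**Shape 1** — `<path>` quadratic bezier, stroke `#ff8800` → engrave (S198, F3477). Control points (SVG): P0=(237.019,183.226), P1=(138.323,133.184), P2=(39.559,44.018); sampled at t=k/6. Machine vertices: (237.019,20.140) → (204.118,37.907) → (171.214,57.848) → (138.306,79.963) → (105.394,104.251) → (72.478,130.713) → (39.559,159.348). Open path.

**Shape 2** — `<line>` line segment, stroke `#ff8800` → engrave (S198, F3477). Machine vertices: (190.320,125.722) → (212.211,13.382). Open path.

**Shape 3** — `<polygon>` closed polygon, stroke `#ff8800` → engrave (S198, F3477). Machine vertices: (193.814,120.295) → (141.961,195.707) → (79.846,176.461) → (125.963,192.091) → (11.261,74.941) → (223.418,68.312) → (193.814,120.295). Closed: final G1 returns to the first vertex.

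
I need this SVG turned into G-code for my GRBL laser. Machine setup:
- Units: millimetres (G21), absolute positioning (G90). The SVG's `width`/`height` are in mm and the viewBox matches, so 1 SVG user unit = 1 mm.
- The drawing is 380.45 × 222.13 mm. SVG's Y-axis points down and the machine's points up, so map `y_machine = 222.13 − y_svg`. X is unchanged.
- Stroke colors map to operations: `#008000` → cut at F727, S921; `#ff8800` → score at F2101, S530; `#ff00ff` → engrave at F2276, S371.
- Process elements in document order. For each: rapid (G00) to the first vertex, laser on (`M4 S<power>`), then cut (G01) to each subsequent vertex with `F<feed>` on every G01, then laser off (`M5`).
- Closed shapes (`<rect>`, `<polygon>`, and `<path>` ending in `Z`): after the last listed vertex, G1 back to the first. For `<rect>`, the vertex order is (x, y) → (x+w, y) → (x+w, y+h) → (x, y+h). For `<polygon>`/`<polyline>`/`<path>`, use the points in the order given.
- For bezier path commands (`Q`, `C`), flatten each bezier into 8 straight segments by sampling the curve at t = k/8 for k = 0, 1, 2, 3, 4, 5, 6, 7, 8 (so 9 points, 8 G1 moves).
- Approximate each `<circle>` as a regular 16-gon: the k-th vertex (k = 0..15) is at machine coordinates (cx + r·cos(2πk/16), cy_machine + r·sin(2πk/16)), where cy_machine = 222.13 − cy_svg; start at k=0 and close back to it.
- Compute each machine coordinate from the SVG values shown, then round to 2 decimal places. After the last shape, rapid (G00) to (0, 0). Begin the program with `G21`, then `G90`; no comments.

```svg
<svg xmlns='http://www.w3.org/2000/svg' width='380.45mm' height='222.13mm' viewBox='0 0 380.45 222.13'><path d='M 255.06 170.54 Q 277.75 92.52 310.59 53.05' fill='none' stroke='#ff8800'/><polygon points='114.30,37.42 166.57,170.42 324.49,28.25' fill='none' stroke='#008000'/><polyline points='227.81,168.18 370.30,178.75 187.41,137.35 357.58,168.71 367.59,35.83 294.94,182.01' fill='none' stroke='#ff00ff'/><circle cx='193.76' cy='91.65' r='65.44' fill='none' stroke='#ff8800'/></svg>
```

1 u = 1 mm; y_m = 222.13 − y.

[1] `<path>` quadratic bezier, #ff8800→score S530 F2101: (255.06,51.59) → (260.89,70.49) → (267.04,88.19) → (273.50,104.68) → (280.29,119.97) → (287.39,134.06) → (294.80,146.94) → (302.54,158.61) → (310.59,169.08)

[2] `<polygon>` closed polygon, #008000→cut S921 F727: (114.30,184.71) → (166.57,51.71) → (324.49,193.88) → (114.30,184.71) (closed)

[3] `<polyline>` open polyline, #ff00ff→engrave S371 F2276: (227.81,53.95) → (370.30,43.38) → (187.41,84.78) → (357.58,53.42) → (367.59,186.30) → (294.94,40.12)

[4] `<circle>` circle, #ff8800→score S530 F2101: (259.20,130.48) → (254.22,155.52) → (240.03,176.75) → (218.80,190.94) → (193.76,195.92) → (168.72,190.94) → (147.49,176.75) → (133.30,155.52) → (128.32,130.48) → (133.30,105.44) → (147.49,84.21) → (168.72,70.02) → (193.76,65.04) → (218.80,70.02) → (240.03,84.21) → (254.22,105.44) → (259.20,130.48) (closed)

G21
G90
G00 X255.06 Y51.59
M4 S530
G01 X260.89 Y70.49 F2101
G01 X267.04 Y88.19 F2101
G01 X273.50 Y104.68 F2101
G01 X280.29 Y119.97 F2101
G01 X287.39 Y134.06 F2101
G01 X294.80 Y146.94 F2101
G01 X302.54 Y158.61 F2101
G01 X310.59 Y169.08 F2101
M5
G00 X114.30 Y184.71
M4 S921
G01 X166.57 Y51.71 F727
G01 X324.49 Y193.88 F727
G01 X114.30 Y184.71 F727
M5
G00 X227.81 Y53.95
M4 S371
G01 X370.30 Y43.38 F2276
G01 X187.41 Y84.78 F2276
G01 X357.58 Y53.42 F2276
G01 X367.59 Y186.30 F2276
G01 X294.94 Y40.12 F2276
M5
G00 X259.20 Y130.48
M4 S530
G01 X254.22 Y155.52 F2101
G01 X240.03 Y176.75 F2101
G01 X218.80 Y190.94 F2101
G01 X193.76 Y195.92 F2101
G01 X168.72 Y190.94 F2101
G01 X147.49 Y176.75 F2101
G01 X133.30 Y155.52 F2101
G01 X128.32 Y130.48 F2101
G01 X133.30 Y105.44 F2101
G01 X147.49 Y84.21 F2101
G01 X168.72 Y70.02 F2101
G01 X193.76 Y65.04 F2101
G01 X218.80 Y70.02 F2101
G01 X240.03 Y84.21 F2101
G01 X254.22 Y105.44 F2101
G01 X259.20 Y130.48 F2101
M5
G00 X0.00 Y0.00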